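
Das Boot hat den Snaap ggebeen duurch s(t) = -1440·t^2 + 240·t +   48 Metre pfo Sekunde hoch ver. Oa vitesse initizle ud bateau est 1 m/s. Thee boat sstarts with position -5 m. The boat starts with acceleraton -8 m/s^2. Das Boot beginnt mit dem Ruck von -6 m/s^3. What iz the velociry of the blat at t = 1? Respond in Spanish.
Partiendo del snap s(t) = -1440·t^2 + 240·t + 48, tomamos 3 integrales. Integrando el snap y usando la condición inicial j(0) = -6, obtenemos j(t) = -480·t^3 + 120·t^2 + 48·t - 6. Integrando la sacudida y usando la condición inicial a(0) = -8, obtenemos a(t) = -120·t^4 + 40·t^3 + 24·t^2 - 6·t - 8. La antiderivada de la aceleración, con v(0) = 1, da la velocidad: v(t) = -24·t^5 + 10·t^4 + 8·t^3 - 3·t^2 - 8·t + 1. Tenemos la velocidad v(t) = -24·t^5 + 10·t^4 + 8·t^3 - 3·t^2 - 8·t + 1. Sustituyendo t = 1: v(1) = -16.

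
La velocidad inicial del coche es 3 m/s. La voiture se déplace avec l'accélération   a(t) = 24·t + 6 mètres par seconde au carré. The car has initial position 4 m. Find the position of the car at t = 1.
To solve this, we need to take 2 antiderivatives of our acceleration equation a(t) = 24·t + 6. Taking ∫a(t)dt and applying v(0) = 3, we find v(t) = 12·t^2 + 6·t + 3. Integrating velocity and using the initial condition x(0) = 4, we get x(t) = 4·t^3 + 3·t^2 + 3·t + 4. From the given position equation x(t) = 4·t^3 + 3·t^2 + 3·t + 4, we substitute t = 1 to get x = 14.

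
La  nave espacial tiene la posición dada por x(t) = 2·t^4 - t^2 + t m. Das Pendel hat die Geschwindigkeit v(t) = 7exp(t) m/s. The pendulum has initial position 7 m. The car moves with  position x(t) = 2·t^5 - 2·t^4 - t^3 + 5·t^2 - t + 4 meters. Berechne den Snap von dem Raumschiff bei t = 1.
Wir müssen unsere Gleichung für die Position x(t) = 2·t^4 - t^2 + t 4-mal ableiten. Durch Ableiten von der Position erhalten wir die Geschwindigkeit: v(t) = 8·t^3 - 2·t + 1. Mit d/dt von v(t) finden wir a(t) = 24·t^2 - 2. Durch Ableiten von der Beschleunigung erhalten wir den Ruck: j(t) = 48·t. Mit d/dt von j(t) finden wir s(t) = 48. Wir haben den Snap s(t) = 48. Durch Einsetzen von t = 1: s(1) = 48.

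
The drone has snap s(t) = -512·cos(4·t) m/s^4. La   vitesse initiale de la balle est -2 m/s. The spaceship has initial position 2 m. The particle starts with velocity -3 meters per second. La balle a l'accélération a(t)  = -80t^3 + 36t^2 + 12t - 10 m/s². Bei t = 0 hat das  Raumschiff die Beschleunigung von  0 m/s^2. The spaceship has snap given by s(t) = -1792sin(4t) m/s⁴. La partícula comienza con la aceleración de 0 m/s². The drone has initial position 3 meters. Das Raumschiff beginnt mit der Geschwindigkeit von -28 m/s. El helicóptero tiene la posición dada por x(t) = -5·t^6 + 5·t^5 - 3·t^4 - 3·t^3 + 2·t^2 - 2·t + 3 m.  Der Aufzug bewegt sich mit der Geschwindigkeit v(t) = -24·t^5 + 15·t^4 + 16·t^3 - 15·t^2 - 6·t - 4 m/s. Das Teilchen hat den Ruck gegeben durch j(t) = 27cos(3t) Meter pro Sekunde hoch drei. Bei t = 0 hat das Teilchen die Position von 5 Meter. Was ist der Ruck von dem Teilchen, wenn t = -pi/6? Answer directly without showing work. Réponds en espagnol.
La respuesta es 0.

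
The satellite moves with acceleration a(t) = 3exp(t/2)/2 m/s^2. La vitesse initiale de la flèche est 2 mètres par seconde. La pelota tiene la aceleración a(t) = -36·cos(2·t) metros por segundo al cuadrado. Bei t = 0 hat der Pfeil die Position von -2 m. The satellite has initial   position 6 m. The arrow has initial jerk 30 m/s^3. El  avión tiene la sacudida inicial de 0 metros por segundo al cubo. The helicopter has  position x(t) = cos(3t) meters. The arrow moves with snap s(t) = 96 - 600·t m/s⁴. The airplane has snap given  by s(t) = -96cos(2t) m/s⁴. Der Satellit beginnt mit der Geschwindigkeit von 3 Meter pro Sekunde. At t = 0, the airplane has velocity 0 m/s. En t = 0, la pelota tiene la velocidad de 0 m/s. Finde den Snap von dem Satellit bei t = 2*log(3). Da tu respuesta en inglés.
To solve this, we need to take 2 derivatives of our acceleration equation a(t) = 3·exp(t/2)/2. Taking d/dt of a(t), we find j(t) = 3·exp(t/2)/4. Differentiating jerk, we get snap: s(t) = 3·exp(t/2)/8. We have snap s(t) = 3·exp(t/2)/8. Substituting t = 2*log(3): s(2*log(3)) = 9/8.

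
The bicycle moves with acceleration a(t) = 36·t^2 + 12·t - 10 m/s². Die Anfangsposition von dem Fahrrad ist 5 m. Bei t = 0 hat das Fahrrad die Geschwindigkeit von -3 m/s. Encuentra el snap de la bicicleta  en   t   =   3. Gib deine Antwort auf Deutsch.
Ausgehend von der Beschleunigung a(t) = 36·t^2 + 12·t - 10, nehmen wir 2 Ableitungen. Durch Ableiten von der Beschleunigung erhalten wir den Ruck: j(t) = 72·t + 12. Mit d/dt von j(t) finden wir s(t) = 72. Wir haben den Snap s(t) = 72. Durch Einsetzen von t = 3: s(3) = 72.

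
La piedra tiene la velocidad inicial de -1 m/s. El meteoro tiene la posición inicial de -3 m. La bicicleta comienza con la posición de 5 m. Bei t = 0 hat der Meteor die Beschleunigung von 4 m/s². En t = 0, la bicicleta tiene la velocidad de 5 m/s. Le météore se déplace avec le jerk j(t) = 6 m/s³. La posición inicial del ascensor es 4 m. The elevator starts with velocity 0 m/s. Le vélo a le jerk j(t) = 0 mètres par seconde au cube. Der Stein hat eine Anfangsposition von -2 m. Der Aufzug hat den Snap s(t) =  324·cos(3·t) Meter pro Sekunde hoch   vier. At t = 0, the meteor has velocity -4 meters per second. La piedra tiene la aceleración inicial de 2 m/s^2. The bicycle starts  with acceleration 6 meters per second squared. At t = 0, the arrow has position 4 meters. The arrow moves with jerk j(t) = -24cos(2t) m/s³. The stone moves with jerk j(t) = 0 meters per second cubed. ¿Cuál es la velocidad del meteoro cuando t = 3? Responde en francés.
Nous devons trouver l'intégrale de notre équation du jerk j(t) = 6 2 fois. La primitive du jerk est l'accélération. En utilisant a(0) = 4, nous obtenons a(t) = 6·t + 4. L'intégrale de l'accélération est la vitesse. En utilisant v(0) = -4, nous obtenons v(t) = 3·t^2 + 4·t - 4. De l'équation de la vitesse v(t) = 3·t^2 + 4·t - 4, nous substituons t = 3 pour obtenir v = 35.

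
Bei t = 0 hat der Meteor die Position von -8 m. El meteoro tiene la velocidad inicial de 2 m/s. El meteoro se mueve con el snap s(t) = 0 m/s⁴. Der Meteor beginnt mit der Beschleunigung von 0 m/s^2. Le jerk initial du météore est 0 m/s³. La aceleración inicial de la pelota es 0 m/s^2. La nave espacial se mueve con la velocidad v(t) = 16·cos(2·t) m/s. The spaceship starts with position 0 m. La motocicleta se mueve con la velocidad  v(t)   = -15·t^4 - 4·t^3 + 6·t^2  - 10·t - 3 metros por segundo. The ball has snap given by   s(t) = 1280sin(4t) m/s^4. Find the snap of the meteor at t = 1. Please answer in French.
Nous avons le snap s(t) = 0. En substituant t = 1: s(1) = 0.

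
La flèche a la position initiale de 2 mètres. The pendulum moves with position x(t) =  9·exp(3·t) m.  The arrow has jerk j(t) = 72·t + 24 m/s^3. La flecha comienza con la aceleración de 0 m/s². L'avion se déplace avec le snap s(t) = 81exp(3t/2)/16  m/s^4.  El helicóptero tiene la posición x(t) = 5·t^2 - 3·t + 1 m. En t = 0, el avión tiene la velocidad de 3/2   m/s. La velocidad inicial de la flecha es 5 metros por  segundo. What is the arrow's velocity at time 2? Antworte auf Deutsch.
Um dies zu lösen, müssen wir 2 Integrale unserer Gleichung für den Ruck j(t) = 72·t + 24 finden. Die Stammfunktion von dem Ruck, mit a(0) = 0, ergibt die Beschleunigung: a(t) = 12·t·(3·t + 2). Das Integral von der Beschleunigung, mit v(0) = 5, ergibt die Geschwindigkeit: v(t) = 12·t^3 + 12·t^2 + 5. Aus der Gleichung für die Geschwindigkeit v(t) = 12·t^3 + 12·t^2 + 5, setzen wir t = 2 ein und erhalten v = 149.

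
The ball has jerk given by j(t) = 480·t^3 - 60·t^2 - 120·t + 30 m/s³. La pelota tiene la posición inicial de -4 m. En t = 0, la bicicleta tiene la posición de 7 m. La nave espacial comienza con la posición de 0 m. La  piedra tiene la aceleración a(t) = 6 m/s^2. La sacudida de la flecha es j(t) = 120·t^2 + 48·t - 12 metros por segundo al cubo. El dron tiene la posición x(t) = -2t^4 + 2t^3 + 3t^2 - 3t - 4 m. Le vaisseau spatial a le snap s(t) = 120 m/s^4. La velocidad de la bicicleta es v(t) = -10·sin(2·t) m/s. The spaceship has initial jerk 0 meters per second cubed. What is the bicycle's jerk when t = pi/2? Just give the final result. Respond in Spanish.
La respuesta es 0.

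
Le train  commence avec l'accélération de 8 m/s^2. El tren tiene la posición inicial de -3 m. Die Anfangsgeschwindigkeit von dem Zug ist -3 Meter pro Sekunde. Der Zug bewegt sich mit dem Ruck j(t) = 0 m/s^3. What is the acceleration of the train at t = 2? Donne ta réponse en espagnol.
Partiendo de la sacudida j(t) = 0, tomamos 1 antiderivada. La antiderivada de la sacudida es la aceleración. Usando a(0) = 8, obtenemos a(t) = 8. De la ecuación de la aceleración a(t) = 8, sustituimos t = 2 para obtener a = 8.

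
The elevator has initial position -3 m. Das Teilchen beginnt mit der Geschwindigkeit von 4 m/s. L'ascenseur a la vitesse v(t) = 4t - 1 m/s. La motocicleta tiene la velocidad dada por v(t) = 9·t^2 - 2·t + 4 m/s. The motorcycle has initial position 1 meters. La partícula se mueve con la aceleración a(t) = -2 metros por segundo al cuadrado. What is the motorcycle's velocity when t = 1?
We have velocity v(t) = 9·t^2 - 2·t + 4. Substituting t = 1: v(1) = 11.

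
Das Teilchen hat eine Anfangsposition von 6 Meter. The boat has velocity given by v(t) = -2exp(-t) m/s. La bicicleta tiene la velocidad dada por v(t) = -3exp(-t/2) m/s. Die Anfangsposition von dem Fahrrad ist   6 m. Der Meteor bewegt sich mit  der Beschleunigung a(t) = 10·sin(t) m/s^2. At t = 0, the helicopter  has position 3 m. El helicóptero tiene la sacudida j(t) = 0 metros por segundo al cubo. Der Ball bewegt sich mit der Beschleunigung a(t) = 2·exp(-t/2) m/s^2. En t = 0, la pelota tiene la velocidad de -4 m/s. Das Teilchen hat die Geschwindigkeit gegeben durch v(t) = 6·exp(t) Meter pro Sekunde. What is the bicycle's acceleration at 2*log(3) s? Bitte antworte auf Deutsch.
Wir müssen unsere Gleichung für die Geschwindigkeit v(t) = -3·exp(-t/2) 1-mal ableiten. Durch Ableiten von der Geschwindigkeit erhalten wir die Beschleunigung: a(t) = 3·exp(-t/2)/2. Aus der Gleichung für die Beschleunigung a(t) = 3·exp(-t/2)/2, setzen wir t = 2*log(3) ein und erhalten a = 1/2.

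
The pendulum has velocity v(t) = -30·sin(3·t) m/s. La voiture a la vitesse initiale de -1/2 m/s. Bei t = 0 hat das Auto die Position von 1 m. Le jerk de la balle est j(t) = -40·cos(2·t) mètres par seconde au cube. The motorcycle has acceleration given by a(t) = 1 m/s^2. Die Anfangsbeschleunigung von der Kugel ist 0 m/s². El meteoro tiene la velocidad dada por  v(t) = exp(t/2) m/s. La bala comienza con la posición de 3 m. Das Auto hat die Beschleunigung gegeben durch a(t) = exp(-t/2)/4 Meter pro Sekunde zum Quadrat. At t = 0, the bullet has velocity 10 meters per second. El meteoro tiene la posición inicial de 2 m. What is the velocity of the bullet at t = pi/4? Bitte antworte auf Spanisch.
Partiendo de la sacudida j(t) = -40·cos(2·t), tomamos 2 integrales. Integrando la sacudida y usando la condición inicial a(0) = 0, obtenemos a(t) = -20·sin(2·t). La antiderivada de la aceleración es la velocidad. Usando v(0) = 10, obtenemos v(t) = 10·cos(2·t). Tenemos la velocidad v(t) = 10·cos(2·t). Sustituyendo t = pi/4: v(pi/4) = 0.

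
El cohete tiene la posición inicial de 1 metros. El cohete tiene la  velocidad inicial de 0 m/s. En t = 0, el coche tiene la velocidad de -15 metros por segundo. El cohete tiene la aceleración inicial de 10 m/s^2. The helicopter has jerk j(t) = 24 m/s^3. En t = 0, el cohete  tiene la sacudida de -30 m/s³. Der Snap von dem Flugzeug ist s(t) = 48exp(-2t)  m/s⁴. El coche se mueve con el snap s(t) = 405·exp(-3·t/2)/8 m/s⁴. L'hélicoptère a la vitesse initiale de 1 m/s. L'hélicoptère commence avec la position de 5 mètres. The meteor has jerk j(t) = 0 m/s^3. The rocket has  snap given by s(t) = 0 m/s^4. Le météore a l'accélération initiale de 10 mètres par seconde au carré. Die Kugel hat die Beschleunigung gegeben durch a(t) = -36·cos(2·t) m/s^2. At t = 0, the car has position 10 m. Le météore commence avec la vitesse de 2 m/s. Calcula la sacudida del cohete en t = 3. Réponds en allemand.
Ausgehend von dem Snap s(t) = 0, nehmen wir 1 Integral. Durch Integration von dem Snap und Verwendung der Anfangsbedingung j(0) = -30, erhalten wir j(t) = -30. Wir haben den Ruck j(t) = -30. Durch Einsetzen von t = 3: j(3) = -30.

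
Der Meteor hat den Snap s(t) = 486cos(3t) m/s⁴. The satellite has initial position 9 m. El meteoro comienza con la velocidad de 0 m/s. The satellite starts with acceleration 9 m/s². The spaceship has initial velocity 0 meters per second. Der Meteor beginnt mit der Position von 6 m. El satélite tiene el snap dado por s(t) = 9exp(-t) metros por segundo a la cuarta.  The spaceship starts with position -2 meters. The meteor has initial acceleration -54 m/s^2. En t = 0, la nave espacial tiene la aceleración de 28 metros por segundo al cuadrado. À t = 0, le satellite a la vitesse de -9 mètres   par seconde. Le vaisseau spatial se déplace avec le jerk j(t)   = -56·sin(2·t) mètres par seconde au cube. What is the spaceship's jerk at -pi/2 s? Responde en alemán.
Wir haben den Ruck j(t) = -56·sin(2·t). Durch Einsetzen von t = -pi/2: j(-pi/2) = 0.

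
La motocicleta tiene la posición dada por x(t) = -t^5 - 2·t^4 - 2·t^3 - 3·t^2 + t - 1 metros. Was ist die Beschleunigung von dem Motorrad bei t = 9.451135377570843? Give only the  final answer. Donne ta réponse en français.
L'accélération à t = 9.451135377570843 est a = -19147.4454170051.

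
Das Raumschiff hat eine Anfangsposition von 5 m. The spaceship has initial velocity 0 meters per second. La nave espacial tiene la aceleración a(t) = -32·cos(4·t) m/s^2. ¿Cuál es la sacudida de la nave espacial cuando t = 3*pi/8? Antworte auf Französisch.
Nous devons dériver notre équation de l'accélération a(t) = -32·cos(4·t) 1 fois. En prenant d/dt de a(t), nous trouvons j(t) = 128·sin(4·t). De l'équation du jerk j(t) = 128·sin(4·t), nous substituons t = 3*pi/8 pour obtenir j = -128.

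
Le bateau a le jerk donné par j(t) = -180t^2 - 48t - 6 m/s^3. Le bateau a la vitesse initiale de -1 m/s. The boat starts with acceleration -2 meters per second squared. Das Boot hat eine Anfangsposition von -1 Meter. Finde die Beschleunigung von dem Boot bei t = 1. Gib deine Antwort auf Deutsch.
Wir müssen die Stammfunktion unserer Gleichung für den Ruck j(t) = -180·t^2 - 48·t - 6 1-mal finden. Durch Integration von dem Ruck und Verwendung der Anfangsbedingung a(0) = -2, erhalten wir a(t) = -60·t^3 - 24·t^2 - 6·t - 2. Wir haben die Beschleunigung a(t) = -60·t^3 - 24·t^2 - 6·t - 2. Durch Einsetzen von t = 1: a(1) = -92.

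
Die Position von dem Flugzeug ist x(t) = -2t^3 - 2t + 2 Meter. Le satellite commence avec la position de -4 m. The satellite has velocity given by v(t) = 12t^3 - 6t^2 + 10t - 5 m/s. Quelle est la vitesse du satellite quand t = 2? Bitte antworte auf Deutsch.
Mit v(t) = 12·t^3 - 6·t^2 + 10·t - 5 und Einsetzen von t = 2, finden wir v = 87.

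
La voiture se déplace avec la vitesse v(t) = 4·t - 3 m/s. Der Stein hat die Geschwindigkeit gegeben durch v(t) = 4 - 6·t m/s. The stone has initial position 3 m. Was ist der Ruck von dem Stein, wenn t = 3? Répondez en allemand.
Wir müssen unsere Gleichung für die Geschwindigkeit v(t) = 4 - 6·t 2-mal ableiten. Durch Ableiten von der Geschwindigkeit erhalten wir die Beschleunigung: a(t) = -6. Die Ableitung von der Beschleunigung ergibt den Ruck: j(t) = 0. Wir haben den Ruck j(t) = 0. Durch Einsetzen von t = 3: j(3) = 0.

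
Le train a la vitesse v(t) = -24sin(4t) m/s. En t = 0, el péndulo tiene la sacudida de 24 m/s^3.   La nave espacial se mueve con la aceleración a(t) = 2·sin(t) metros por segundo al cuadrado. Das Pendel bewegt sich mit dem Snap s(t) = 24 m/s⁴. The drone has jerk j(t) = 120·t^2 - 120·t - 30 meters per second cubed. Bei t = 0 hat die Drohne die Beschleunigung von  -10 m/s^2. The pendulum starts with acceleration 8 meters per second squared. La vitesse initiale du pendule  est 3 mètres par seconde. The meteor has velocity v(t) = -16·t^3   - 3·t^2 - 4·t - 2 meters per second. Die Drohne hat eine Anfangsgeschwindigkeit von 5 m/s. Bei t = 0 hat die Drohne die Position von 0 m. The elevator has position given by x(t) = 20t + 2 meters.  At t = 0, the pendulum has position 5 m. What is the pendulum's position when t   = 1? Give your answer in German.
Ausgehend von dem Snap s(t) = 24, nehmen wir 4 Stammfunktionen. Die Stammfunktion von dem Snap ist der Ruck. Mit j(0) = 24 erhalten wir j(t) = 24·t + 24. Das Integral von dem Ruck ist die Beschleunigung. Mit a(0) = 8 erhalten wir a(t) = 12·t^2 + 24·t + 8. Durch Integration von der Beschleunigung und Verwendung der Anfangsbedingung v(0) = 3, erhalten wir v(t) = 4·t^3 + 12·t^2 + 8·t + 3. Die Stammfunktion von der Geschwindigkeit ist die Position. Mit x(0) = 5 erhalten wir x(t) = t^4 + 4·t^3 + 4·t^2 + 3·t + 5. Aus der Gleichung für die Position x(t) = t^4 + 4·t^3 + 4·t^2 + 3·t + 5, setzen wir t = 1 ein und erhalten x = 17.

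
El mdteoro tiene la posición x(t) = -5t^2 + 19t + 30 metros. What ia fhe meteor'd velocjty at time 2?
Starting from position x(t) = -5·t^2 + 19·t + 30, we take 1 derivative. Differentiating position, we get velocity: v(t) = 19 - 10·t. From the given velocity equation v(t) = 19 - 10·t, we substitute t = 2 to get v = -1.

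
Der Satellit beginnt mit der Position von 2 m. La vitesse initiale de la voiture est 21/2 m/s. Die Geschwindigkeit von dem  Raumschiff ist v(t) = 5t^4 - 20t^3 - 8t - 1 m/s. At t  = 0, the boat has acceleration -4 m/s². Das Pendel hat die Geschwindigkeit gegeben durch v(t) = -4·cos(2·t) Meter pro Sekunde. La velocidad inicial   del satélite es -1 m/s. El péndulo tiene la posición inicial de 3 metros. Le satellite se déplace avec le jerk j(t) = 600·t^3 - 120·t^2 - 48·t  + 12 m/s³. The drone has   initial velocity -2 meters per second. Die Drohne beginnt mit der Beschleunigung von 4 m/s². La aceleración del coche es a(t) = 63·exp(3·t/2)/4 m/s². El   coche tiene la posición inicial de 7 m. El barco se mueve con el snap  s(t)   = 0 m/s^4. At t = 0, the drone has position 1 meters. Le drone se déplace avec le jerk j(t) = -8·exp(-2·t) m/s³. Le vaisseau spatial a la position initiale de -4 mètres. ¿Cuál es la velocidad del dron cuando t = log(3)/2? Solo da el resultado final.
v(log(3)/2) = -2/3.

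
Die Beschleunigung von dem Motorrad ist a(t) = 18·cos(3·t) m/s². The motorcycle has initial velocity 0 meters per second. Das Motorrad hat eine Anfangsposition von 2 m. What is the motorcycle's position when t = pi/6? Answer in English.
We must find the antiderivative of our acceleration equation a(t) = 18·cos(3·t) 2 times. Taking ∫a(t)dt and applying v(0) = 0, we find v(t) = 6·sin(3·t). Integrating velocity and using the initial condition x(0) = 2, we get x(t) = 4 - 2·cos(3·t). Using x(t) = 4 - 2·cos(3·t) and substituting t = pi/6, we find x = 4.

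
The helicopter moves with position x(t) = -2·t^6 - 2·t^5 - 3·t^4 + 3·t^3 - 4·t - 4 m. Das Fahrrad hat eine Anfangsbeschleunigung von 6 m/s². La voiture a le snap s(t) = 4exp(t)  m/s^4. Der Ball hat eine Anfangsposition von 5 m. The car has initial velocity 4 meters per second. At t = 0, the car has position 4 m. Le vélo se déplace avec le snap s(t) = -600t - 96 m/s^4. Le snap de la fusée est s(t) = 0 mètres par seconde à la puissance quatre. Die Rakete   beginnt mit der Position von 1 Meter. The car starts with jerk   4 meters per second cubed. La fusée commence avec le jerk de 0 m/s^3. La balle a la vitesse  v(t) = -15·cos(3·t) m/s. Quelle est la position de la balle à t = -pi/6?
Nous devons trouver la primitive de notre équation de la vitesse v(t) = -15·cos(3·t) 1 fois. En intégrant la vitesse et en utilisant la condition initiale x(0) = 5, nous obtenons x(t) = 5 - 5·sin(3·t). De l'équation de la position x(t) = 5 - 5·sin(3·t), nous substituons t = -pi/6 pour obtenir x = 10.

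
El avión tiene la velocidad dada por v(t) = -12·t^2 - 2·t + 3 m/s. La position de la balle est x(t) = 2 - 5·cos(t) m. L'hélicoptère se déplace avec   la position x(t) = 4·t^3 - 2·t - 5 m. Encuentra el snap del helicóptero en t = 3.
Para resolver esto, necesitamos tomar 4 derivadas de nuestra ecuación de la posición x(t) = 4·t^3 - 2·t - 5. Tomando d/dt de x(t), encontramos v(t) = 12·t^2 - 2. Derivando la velocidad, obtenemos la aceleración: a(t) = 24·t. Tomando d/dt de a(t), encontramos j(t) = 24. Tomando d/dt de j(t), encontramos s(t) = 0. Usando s(t) = 0 y sustituyendo t = 3, encontramos s = 0.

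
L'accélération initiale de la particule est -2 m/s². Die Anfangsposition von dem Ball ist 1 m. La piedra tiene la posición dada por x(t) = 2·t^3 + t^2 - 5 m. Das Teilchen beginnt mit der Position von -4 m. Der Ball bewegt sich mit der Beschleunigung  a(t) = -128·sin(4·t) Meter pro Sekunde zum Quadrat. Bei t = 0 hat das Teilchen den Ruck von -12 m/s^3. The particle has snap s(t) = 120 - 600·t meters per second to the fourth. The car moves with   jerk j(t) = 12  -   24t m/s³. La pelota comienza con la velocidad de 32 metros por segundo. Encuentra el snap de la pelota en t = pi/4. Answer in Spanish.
Debemos derivar nuestra ecuación de la aceleración a(t) = -128·sin(4·t) 2 veces. La derivada de la aceleración da la sacudida: j(t) = -512·cos(4·t). Derivando la sacudida, obtenemos el snap: s(t) = 2048·sin(4·t). Tenemos el snap s(t) = 2048·sin(4·t). Sustituyendo t = pi/4: s(pi/4) = 0.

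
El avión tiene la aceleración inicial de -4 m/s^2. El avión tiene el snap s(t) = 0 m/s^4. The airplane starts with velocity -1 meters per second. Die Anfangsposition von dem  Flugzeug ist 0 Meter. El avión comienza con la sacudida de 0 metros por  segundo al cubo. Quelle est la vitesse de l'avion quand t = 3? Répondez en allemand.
Wir müssen unsere Gleichung für den Snap s(t) = 0 3-mal integrieren. Mit ∫s(t)dt und Anwendung von j(0) = 0, finden wir j(t) = 0. Durch Integration von dem Ruck und Verwendung der Anfangsbedingung a(0) = -4, erhalten wir a(t) = -4. Durch Integration von der Beschleunigung und Verwendung der Anfangsbedingung v(0) = -1, erhalten wir v(t) = -4·t - 1. Wir haben die Geschwindigkeit v(t) = -4·t - 1. Durch Einsetzen von t = 3: v(3) = -13.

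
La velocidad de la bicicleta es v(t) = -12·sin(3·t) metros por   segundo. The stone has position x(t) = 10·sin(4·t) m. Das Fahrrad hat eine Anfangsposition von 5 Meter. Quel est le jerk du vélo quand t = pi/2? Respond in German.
Um dies zu lösen, müssen wir 2 Ableitungen unserer Gleichung für die Geschwindigkeit v(t) = -12·sin(3·t) nehmen. Mit d/dt von v(t) finden wir a(t) = -36·cos(3·t). Durch Ableiten von der Beschleunigung erhalten wir den Ruck: j(t) = 108·sin(3·t). Mit j(t) = 108·sin(3·t) und Einsetzen von t = pi/2, finden wir j = -108.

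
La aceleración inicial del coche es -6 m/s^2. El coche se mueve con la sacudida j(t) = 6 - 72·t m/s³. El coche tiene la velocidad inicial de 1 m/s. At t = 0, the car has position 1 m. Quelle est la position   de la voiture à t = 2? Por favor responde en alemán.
Wir müssen die Stammfunktion unserer Gleichung für den Ruck j(t) = 6 - 72·t 3-mal finden. Mit ∫j(t)dt und Anwendung von a(0) = -6, finden wir a(t) = -36·t^2 + 6·t - 6. Das Integral von der Beschleunigung, mit v(0) = 1, ergibt die Geschwindigkeit: v(t) = -12·t^3 + 3·t^2 - 6·t + 1. Das Integral von der Geschwindigkeit, mit x(0) = 1, ergibt die Position: x(t) = -3·t^4 + t^3 - 3·t^2 + t + 1. Wir haben die Position x(t) = -3·t^4 + t^3 - 3·t^2 + t + 1. Durch Einsetzen von t = 2: x(2) = -49.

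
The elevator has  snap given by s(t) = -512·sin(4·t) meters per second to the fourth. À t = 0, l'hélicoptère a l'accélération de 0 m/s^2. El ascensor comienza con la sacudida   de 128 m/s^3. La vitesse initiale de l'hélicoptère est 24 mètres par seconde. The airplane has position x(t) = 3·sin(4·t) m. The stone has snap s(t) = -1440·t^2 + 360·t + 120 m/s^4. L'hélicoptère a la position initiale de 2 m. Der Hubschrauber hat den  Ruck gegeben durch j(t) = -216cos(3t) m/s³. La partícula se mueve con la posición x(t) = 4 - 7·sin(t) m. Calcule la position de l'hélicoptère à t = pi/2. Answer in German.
Um dies zu lösen, müssen wir 3 Integrale unserer Gleichung für den Ruck j(t) = -216·cos(3·t) finden. Durch Integration von dem Ruck und Verwendung der Anfangsbedingung a(0) = 0, erhalten wir a(t) = -72·sin(3·t). Die Stammfunktion von der Beschleunigung, mit v(0) = 24, ergibt die Geschwindigkeit: v(t) = 24·cos(3·t). Das Integral von der Geschwindigkeit, mit x(0) = 2, ergibt die Position: x(t) = 8·sin(3·t) + 2. Aus der Gleichung für die Position x(t) = 8·sin(3·t) + 2, setzen wir t = pi/2 ein und erhalten x = -6.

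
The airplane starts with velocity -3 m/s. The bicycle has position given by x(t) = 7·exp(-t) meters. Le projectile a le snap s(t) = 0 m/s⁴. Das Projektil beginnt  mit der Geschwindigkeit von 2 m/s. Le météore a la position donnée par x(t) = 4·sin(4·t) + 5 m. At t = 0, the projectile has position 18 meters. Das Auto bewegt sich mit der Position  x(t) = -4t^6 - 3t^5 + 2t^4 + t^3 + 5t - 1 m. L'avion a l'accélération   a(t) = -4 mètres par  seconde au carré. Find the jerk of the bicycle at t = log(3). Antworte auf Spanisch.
Debemos derivar nuestra ecuación de la posición x(t) = 7·exp(-t) 3 veces. La derivada de la posición da la velocidad: v(t) = -7·exp(-t). Tomando d/dt de v(t), encontramos a(t) = 7·exp(-t). La derivada de la aceleración da la sacudida: j(t) = -7·exp(-t). De la ecuación de la sacudida j(t) = -7·exp(-t), sustituimos t = log(3) para obtener j = -7/3.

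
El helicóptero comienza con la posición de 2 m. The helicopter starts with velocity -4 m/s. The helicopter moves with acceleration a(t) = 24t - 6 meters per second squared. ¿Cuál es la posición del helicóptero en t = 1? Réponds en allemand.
Wir müssen unsere Gleichung für die Beschleunigung a(t) = 24·t - 6 2-mal integrieren. Durch Integration von der Beschleunigung und Verwendung der Anfangsbedingung v(0) = -4, erhalten wir v(t) = 12·t^2 - 6·t - 4. Das Integral von der Geschwindigkeit ist die Position. Mit x(0) = 2 erhalten wir x(t) = 4·t^3 - 3·t^2 - 4·t + 2. Wir haben die Position x(t) = 4·t^3 - 3·t^2 - 4·t + 2. Durch Einsetzen von t = 1: x(1) = -1.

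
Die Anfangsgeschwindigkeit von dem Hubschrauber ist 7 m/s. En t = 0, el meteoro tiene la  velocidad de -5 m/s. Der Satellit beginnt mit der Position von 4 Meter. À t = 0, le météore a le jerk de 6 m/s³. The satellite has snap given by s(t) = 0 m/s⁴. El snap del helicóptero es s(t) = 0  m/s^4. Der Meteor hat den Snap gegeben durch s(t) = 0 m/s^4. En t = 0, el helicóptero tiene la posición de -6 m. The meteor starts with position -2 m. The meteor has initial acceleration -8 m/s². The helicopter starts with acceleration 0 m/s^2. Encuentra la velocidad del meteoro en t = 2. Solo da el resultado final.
v(2) = -9.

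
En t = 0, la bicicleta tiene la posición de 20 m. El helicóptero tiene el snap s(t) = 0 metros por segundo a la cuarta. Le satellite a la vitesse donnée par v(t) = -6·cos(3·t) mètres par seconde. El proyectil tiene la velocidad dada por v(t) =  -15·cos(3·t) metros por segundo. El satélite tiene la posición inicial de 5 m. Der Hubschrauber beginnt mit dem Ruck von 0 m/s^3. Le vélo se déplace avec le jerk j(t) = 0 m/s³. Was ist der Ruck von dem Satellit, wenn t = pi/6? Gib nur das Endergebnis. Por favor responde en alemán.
Die Antwort ist 0.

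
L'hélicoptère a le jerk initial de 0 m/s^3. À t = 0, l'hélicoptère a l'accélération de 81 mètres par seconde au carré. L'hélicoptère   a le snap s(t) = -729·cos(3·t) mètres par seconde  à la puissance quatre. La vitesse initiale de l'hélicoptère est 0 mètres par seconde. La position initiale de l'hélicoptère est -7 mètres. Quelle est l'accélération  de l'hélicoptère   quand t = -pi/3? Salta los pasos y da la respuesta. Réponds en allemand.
a(-pi/3) = -81.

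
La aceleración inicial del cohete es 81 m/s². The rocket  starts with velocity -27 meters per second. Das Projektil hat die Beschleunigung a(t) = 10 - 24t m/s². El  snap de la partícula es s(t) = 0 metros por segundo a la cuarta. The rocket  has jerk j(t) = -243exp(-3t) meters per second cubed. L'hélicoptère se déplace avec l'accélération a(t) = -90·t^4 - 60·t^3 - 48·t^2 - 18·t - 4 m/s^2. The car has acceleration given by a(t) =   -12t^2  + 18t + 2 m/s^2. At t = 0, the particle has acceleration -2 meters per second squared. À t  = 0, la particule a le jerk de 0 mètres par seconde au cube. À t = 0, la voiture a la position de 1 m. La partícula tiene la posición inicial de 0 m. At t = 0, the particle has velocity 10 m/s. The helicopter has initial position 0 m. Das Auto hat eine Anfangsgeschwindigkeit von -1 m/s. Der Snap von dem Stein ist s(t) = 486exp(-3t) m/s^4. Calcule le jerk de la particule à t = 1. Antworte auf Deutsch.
Wir müssen unsere Gleichung für den Snap s(t) = 0 1-mal integrieren. Das Integral von dem Snap, mit j(0) = 0, ergibt den Ruck: j(t) = 0. Aus der Gleichung für den Ruck j(t) = 0, setzen wir t = 1 ein und erhalten j = 0.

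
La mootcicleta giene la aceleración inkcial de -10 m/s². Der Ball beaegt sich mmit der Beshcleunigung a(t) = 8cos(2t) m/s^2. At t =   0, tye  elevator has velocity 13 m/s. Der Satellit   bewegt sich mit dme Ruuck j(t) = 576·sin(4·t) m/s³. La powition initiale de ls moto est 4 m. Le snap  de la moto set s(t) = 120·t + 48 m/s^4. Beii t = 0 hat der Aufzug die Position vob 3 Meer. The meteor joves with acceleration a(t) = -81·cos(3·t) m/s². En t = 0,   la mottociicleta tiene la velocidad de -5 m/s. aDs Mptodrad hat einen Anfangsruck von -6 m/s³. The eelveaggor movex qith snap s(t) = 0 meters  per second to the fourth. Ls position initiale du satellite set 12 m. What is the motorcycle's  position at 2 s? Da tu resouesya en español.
Necesitamos integrar nuestra ecuación del snap s(t) = 120·t + 48 4 veces. La integral del snap, con j(0) = -6, da la sacudida: j(t) = 60·t^2 + 48·t - 6. La antiderivada de la sacudida, con a(0) = -10, da la aceleración: a(t) = 20·t^3 + 24·t^2 - 6·t - 10. Integrando la aceleración y usando la condición inicial v(0) = -5, obtenemos v(t) = 5·t^4 + 8·t^3 - 3·t^2 - 10·t - 5. Integrando la velocidad y usando la condición inicial x(0) = 4, obtenemos x(t) = t^5 + 2·t^4 - t^3 - 5·t^2 - 5·t + 4. Usando x(t) = t^5 + 2·t^4 - t^3 - 5·t^2 - 5·t + 4 y sustituyendo t = 2, encontramos x = 30.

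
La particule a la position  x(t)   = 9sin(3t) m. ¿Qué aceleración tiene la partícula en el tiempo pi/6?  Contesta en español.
Partiendo de la posición x(t) = 9·sin(3·t), tomamos 2 derivadas. Tomando d/dt de x(t), encontramos v(t) = 27·cos(3·t). Derivando la velocidad, obtenemos la aceleración: a(t) = -81·sin(3·t). De la ecuación de la aceleración a(t) = -81·sin(3·t), sustituimos t = pi/6 para obtener a = -81.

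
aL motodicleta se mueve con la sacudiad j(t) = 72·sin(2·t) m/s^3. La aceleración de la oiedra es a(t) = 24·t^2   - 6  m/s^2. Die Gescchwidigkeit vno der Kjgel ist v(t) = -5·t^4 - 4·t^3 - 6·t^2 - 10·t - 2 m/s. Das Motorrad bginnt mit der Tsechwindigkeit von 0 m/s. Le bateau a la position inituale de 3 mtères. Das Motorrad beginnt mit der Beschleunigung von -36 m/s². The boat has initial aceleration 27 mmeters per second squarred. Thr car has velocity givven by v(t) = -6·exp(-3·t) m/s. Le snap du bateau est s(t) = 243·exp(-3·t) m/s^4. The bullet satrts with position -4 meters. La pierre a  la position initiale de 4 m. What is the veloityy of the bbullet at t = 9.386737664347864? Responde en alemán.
Wir haben die Geschwindigkeit v(t) = -5·t^4 - 4·t^3 - 6·t^2 - 10·t - 2. Durch Einsetzen von t = 9.386737664347864: v(9.386737664347864) = -42750.4300855017.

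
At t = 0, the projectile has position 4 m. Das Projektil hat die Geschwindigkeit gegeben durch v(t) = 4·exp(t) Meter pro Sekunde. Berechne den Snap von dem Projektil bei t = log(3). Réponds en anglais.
Starting from velocity v(t) = 4·exp(t), we take 3 derivatives. Differentiating velocity, we get acceleration: a(t) = 4·exp(t). Differentiating acceleration, we get jerk: j(t) = 4·exp(t). Differentiating jerk, we get snap: s(t) = 4·exp(t). From the given snap equation s(t) = 4·exp(t), we substitute t = log(3) to get s = 12.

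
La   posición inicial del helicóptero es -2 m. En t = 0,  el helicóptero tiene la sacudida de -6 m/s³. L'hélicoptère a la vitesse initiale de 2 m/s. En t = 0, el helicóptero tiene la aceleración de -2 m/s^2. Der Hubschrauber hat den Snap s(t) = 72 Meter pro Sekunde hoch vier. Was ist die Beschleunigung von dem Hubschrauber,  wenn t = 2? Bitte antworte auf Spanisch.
Debemos encontrar la antiderivada de nuestra ecuación del snap s(t) = 72 2 veces. Integrando el snap y usando la condición inicial j(0) = -6, obtenemos j(t) = 72·t - 6. Integrando la sacudida y usando la condición inicial a(0) = -2, obtenemos a(t) = 36·t^2 - 6·t - 2. Tenemos la aceleración a(t) = 36·t^2 - 6·t - 2. Sustituyendo t = 2: a(2) = 130.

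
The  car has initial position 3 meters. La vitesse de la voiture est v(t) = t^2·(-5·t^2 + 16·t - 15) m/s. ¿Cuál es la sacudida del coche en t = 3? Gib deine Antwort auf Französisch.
Nous devons dériver notre équation de la vitesse v(t) = t^2·(-5·t^2 + 16·t - 15) 2 fois. En prenant d/dt de v(t), nous trouvons a(t) = t^2·(16 - 10·t) + 2·t·(-5·t^2 + 16·t - 15). La dérivée de l'accélération donne le jerk: j(t) = -20·t^2 + 4·t·(16 - 10·t) + 32·t - 30. En utilisant j(t) = -20·t^2 + 4·t·(16 - 10·t) + 32·t - 30 et en substituant t = 3, nous trouvons j = -282.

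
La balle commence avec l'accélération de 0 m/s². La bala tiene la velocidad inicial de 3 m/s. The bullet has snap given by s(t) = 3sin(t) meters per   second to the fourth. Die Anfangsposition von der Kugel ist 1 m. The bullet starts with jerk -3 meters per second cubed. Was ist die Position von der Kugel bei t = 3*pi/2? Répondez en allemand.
Ausgehend von dem Snap s(t) = 3·sin(t), nehmen wir 4 Integrale. Mit ∫s(t)dt und Anwendung von j(0) = -3, finden wir j(t) = -3·cos(t). Das Integral von dem Ruck ist die Beschleunigung. Mit a(0) = 0 erhalten wir a(t) = -3·sin(t). Die Stammfunktion von der Beschleunigung ist die Geschwindigkeit. Mit v(0) = 3 erhalten wir v(t) = 3·cos(t). Das Integral von der Geschwindigkeit, mit x(0) = 1, ergibt die Position: x(t) = 3·sin(t) + 1. Aus der Gleichung für die Position x(t) = 3·sin(t) + 1, setzen wir t = 3*pi/2 ein und erhalten x = -2.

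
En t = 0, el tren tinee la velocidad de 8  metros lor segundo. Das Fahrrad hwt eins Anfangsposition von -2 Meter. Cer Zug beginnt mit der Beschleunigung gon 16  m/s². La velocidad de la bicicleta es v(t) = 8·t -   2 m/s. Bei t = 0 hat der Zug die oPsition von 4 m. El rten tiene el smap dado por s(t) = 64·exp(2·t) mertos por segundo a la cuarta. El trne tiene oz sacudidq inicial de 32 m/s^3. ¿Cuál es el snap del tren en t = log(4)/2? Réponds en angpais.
We have snap s(t) = 64·exp(2·t). Substituting t = log(4)/2: s(log(4)/2) = 256.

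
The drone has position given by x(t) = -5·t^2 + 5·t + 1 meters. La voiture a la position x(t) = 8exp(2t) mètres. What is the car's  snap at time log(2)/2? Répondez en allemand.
Ausgehend von der Position x(t) = 8·exp(2·t), nehmen wir 4 Ableitungen. Die Ableitung von der Position ergibt die Geschwindigkeit: v(t) = 16·exp(2·t). Durch Ableiten von der Geschwindigkeit erhalten wir die Beschleunigung: a(t) = 32·exp(2·t). Durch Ableiten von der Beschleunigung erhalten wir den Ruck: j(t) = 64·exp(2·t). Die Ableitung von dem Ruck ergibt den Snap: s(t) = 128·exp(2·t). Wir haben den Snap s(t) = 128·exp(2·t). Durch Einsetzen von t = log(2)/2: s(log(2)/2) = 256.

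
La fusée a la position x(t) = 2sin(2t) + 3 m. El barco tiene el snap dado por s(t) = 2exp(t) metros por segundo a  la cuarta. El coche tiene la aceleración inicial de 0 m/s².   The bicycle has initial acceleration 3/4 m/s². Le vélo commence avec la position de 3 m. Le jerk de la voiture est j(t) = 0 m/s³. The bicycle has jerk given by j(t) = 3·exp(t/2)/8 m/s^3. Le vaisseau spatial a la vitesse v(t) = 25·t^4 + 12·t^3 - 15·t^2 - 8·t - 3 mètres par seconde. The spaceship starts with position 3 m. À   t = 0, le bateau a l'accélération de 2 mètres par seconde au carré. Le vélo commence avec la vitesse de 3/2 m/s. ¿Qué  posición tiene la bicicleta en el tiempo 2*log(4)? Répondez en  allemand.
Wir müssen die Stammfunktion unserer Gleichung für den Ruck j(t) = 3·exp(t/2)/8 3-mal finden. Die Stammfunktion von dem Ruck ist die Beschleunigung. Mit a(0) = 3/4 erhalten wir a(t) = 3·exp(t/2)/4. Die Stammfunktion von der Beschleunigung, mit v(0) = 3/2, ergibt die Geschwindigkeit: v(t) = 3·exp(t/2)/2. Durch Integration von der Geschwindigkeit und Verwendung der Anfangsbedingung x(0) = 3, erhalten wir x(t) = 3·exp(t/2). Wir haben die Position x(t) = 3·exp(t/2). Durch Einsetzen von t = 2*log(4): x(2*log(4)) = 12.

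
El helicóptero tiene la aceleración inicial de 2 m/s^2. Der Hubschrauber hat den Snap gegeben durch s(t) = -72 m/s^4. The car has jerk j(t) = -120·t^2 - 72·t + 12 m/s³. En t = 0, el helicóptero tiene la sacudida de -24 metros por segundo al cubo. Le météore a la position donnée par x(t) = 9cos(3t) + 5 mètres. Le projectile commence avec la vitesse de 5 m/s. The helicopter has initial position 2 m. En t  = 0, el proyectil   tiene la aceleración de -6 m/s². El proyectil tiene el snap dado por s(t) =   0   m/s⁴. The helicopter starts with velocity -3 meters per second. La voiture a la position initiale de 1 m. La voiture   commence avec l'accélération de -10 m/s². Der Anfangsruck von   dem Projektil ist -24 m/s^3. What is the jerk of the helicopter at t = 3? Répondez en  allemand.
Wir müssen unsere Gleichung für den Snap s(t) = -72 1-mal integrieren. Mit ∫s(t)dt und Anwendung von j(0) = -24, finden wir j(t) = -72·t - 24. Wir haben den Ruck j(t) = -72·t - 24. Durch Einsetzen von t = 3: j(3) = -240.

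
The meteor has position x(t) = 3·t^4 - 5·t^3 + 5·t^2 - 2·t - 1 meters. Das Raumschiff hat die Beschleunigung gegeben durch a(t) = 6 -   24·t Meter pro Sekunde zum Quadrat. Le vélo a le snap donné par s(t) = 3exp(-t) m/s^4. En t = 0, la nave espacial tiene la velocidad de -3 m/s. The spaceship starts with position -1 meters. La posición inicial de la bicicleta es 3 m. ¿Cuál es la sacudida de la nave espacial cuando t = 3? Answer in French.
En partant de l'accélération a(t) = 6 - 24·t, nous prenons 1 dérivée. En dérivant l'accélération, nous obtenons le jerk: j(t) = -24. De l'équation du jerk j(t) = -24, nous substituons t = 3 pour obtenir j = -24.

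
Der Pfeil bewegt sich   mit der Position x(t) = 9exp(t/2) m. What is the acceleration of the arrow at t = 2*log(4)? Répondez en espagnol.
Partiendo de la posición x(t) = 9·exp(t/2), tomamos 2 derivadas. Derivando la posición, obtenemos la velocidad: v(t) = 9·exp(t/2)/2. Tomando d/dt de v(t), encontramos a(t) = 9·exp(t/2)/4. Usando a(t) = 9·exp(t/2)/4 y sustituyendo t = 2*log(4), encontramos a = 9.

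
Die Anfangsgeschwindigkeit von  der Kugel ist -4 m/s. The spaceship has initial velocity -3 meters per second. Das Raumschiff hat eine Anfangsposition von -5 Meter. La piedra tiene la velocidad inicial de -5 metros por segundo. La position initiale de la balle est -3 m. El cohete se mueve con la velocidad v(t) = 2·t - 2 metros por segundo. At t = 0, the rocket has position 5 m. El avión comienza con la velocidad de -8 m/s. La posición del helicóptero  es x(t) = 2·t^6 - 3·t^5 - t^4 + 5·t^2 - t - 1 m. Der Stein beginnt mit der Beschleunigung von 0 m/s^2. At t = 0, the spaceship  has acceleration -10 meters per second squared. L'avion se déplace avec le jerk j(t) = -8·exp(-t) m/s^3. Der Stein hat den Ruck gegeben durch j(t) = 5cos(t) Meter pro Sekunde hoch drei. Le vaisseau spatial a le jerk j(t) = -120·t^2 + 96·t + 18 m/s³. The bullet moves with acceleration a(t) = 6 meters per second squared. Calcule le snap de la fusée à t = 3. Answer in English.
Starting from velocity v(t) = 2·t - 2, we take 3 derivatives. The derivative of velocity gives acceleration: a(t) = 2. Differentiating acceleration, we get jerk: j(t) = 0. Differentiating jerk, we get snap: s(t) = 0. We have snap s(t) = 0. Substituting t = 3: s(3) = 0.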